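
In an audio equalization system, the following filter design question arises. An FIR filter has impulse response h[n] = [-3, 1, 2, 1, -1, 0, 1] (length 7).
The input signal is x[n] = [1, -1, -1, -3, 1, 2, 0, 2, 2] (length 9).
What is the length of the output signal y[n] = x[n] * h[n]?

For linear convolution, the output length is:
len(y) = len(x) + len(h) - 1 = 9 + 7 - 1 = 15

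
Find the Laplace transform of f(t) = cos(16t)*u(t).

Standard pair: cos(wt)*u(t) <-> s/(s^2+w^2)
With w = 16: L{cos(16t)*u(t)} = s/(s^2+256)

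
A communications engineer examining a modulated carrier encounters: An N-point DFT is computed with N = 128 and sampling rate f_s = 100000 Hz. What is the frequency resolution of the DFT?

DFT frequency resolution = f_s / N
= 100000 / 128 = 3125/4 Hz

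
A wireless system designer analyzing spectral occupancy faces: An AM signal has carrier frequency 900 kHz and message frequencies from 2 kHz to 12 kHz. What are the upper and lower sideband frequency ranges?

Upper sideband (USB) = fc + [fm_low, fm_high] = 900 + [2, 12] = [902, 912] kHz
Lower sideband (LSB) = fc - [fm_high, fm_low] = 900 - [12, 2] = [888, 898] kHz
Total occupied spectrum: 888 kHz to 912 kHz (plus carrier at 900 kHz)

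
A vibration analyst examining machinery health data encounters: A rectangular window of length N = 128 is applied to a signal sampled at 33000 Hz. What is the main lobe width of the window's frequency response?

For a rectangular window of length N,
the main lobe width in frequency is 2*f_s/N.
= 2*33000/128 = 4125/8 Hz
This determines the minimum frequency separation for resolving two sinusoids.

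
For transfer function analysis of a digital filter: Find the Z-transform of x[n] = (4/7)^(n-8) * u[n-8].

Time-shifting property: if X(z) = Z{x[n]}, then Z{x[n-d]} = z^(-d) * X(z)
X(z) = z/(z - 4/7) for x[n] = (4/7)^n * u[n]
Z{x[n-8]} = z^(-8) * z/(z - 4/7) = z^(-7)/(z - 4/7)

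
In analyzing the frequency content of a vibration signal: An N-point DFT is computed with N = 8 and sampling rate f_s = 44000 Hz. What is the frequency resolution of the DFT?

DFT frequency resolution = f_s / N
= 44000 / 8 = 5500 Hz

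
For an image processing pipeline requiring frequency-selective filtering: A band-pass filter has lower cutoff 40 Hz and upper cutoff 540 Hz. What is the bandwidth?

Bandwidth = f_high - f_low
= 540 Hz - 40 Hz = 500 Hz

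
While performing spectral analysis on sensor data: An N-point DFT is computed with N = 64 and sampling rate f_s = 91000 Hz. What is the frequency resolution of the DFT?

DFT frequency resolution = f_s / N
= 91000 / 64 = 11375/8 Hz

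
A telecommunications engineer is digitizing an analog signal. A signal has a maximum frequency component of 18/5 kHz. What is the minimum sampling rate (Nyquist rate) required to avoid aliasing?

By the Nyquist-Shannon sampling theorem,
the minimum sampling rate (Nyquist rate) must be at least 2 * f_max.
Nyquist rate = 2 * 18/5 kHz = 36/5 kHz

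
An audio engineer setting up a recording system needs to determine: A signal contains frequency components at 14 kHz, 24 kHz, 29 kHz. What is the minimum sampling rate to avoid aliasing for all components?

The highest frequency component is f_max = 29 kHz.
Nyquist rate = 2 * f_max = 2 * 29 kHz = 58 kHz.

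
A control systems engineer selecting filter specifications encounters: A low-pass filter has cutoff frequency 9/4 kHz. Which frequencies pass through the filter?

A low-pass filter passes all frequencies below the cutoff frequency 9/4 kHz and attenuates higher frequencies.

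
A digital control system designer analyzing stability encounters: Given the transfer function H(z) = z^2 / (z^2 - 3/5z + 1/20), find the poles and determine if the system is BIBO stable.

Poles are roots of the denominator: z^2 - 3/5z + 1/20 = 0.
Quadratic formula: z = [-(-3/5) +/- sqrt((-3/5)^2 - 4*(1/20))] / 2
Discriminant = 9/25 - 1/5 = 4/25; sqrt = 2/5.
z = (3/5 +/- 2/5) / 2 => z = 1/2 or z = 1/10.
|p1| = 1/2, |p2| = 1/10.
For BIBO stability, all poles must lie inside the unit circle (|p| < 1).
System is STABLE since both |p| < 1.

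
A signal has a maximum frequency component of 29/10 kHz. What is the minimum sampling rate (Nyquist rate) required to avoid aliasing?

By the Nyquist-Shannon sampling theorem,
the minimum sampling rate (Nyquist rate) must be at least 2 * f_max.
Nyquist rate = 2 * 29/10 kHz = 29/5 kHz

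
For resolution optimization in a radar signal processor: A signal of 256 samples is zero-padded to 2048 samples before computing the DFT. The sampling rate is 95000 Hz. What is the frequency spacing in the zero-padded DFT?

Original DFT: N = 256, resolution = f_s/N = 95000/256 = 11875/32 Hz
Zero-padded DFT: N = 2048, resolution = f_s/N = 95000/2048 = 11875/256 Hz
Zero-padding interpolates the spectrum (finer frequency grid)
but does NOT improve the true spectral resolution (ability to resolve close frequencies).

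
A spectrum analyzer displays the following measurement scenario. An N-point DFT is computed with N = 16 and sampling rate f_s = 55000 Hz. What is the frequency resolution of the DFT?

DFT frequency resolution = f_s / N
= 55000 / 16 = 6875/2 Hz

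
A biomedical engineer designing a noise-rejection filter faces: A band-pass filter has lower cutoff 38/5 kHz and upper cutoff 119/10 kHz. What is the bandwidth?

Bandwidth = f_high - f_low
= 119/10 kHz - 38/5 kHz = 43/10 kHz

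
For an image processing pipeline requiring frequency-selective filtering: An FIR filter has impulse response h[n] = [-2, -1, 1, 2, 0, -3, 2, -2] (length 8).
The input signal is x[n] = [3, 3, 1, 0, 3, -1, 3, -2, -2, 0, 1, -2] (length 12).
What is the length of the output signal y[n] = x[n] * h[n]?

For linear convolution, the output length is:
len(y) = len(x) + len(h) - 1 = 12 + 8 - 1 = 19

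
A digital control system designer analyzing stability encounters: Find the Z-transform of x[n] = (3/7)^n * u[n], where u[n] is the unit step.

The Z-transform of a^n * u[n] is z/(z-a) for |z| > |a|.
Here a = 3/7, so X(z) = z/(z - (3/7)) = 7z/(7z - 3)
ROC: |z| > 3/7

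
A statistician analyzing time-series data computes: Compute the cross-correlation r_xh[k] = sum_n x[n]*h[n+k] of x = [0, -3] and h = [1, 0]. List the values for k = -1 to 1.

Both sequences indexed from 0 and zero outside their support.
Lags with overlap: k = -1 to 1.
  r_xh[-1] = x[1]*h[0] = -3
  r_xh[0] = x[0]*h[0] + x[1]*h[1] = 0
  r_xh[1] = x[0]*h[1] = 0
r_xh = [-3, 0, 0] (for k = -1, ..., 1)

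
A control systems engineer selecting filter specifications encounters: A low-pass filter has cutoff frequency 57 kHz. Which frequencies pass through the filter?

A low-pass filter passes all frequencies below the cutoff frequency 57 kHz and attenuates higher frequencies.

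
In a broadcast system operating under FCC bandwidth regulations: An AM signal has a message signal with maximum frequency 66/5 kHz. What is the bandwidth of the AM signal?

In AM (double-sideband), the bandwidth is twice the message frequency.
BW = 2 * f_m = 2 * 66/5 kHz = 132/5 kHz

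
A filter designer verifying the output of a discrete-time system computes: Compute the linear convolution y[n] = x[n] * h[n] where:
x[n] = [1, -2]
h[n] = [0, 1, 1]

y[n] = sum_k x[k]*h[n-k]. Output length = len(x) + len(h) - 1 = 2 + 3 - 1 = 4.
y[0] = 1*0 = 0
y[1] = -2*0 + 1*1 = 1
y[2] = -2*1 + 1*1 = -1
y[3] = -2*1 = -2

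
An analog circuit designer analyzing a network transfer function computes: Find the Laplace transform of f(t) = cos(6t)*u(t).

Standard pair: cos(wt)*u(t) <-> s/(s^2+w^2)
With w = 6: L{cos(6t)*u(t)} = s/(s^2+36)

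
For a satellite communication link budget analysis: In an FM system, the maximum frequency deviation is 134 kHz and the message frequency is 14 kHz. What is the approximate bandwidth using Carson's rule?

Carson's rule: BW = 2*(delta_f + f_m)
= 2*(134 + 14) kHz = 296 kHz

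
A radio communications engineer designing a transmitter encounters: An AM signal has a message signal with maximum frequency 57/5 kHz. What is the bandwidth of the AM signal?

In AM (double-sideband), the bandwidth is twice the message frequency.
BW = 2 * f_m = 2 * 57/5 kHz = 114/5 kHz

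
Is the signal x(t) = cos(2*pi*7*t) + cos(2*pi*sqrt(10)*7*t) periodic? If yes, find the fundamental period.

f1 = 7 Hz, f2 = 7*sqrt(10) Hz
Ratio f2/f1 = sqrt(10), which is irrational.
Since the frequency ratio is irrational, no common period exists.
The signal is not periodic.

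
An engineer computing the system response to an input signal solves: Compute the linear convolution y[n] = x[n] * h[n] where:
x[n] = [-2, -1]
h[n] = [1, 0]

y[n] = sum_k x[k]*h[n-k]. Output length = len(x) + len(h) - 1 = 2 + 2 - 1 = 3.
y[0] = -2*1 = -2
y[1] = -1*1 + -2*0 = -1
y[2] = -1*0 = 0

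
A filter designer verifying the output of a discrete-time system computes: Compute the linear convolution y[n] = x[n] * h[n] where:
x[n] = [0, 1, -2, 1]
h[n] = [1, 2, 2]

y[n] = sum_k x[k]*h[n-k]. Output length = len(x) + len(h) - 1 = 4 + 3 - 1 = 6.
y[0] = 0*1 = 0
y[1] = 1*1 + 0*2 = 1
y[2] = -2*1 + 1*2 + 0*2 = 0
y[3] = 1*1 + -2*2 + 1*2 = -1
y[4] = 1*2 + -2*2 = -2
y[5] = 1*2 = 2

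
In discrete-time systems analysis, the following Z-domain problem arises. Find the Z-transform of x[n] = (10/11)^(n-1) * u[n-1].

Time-shifting property: if X(z) = Z{x[n]}, then Z{x[n-d]} = z^(-d) * X(z)
X(z) = z/(z - 10/11) for x[n] = (10/11)^n * u[n]
Z{x[n-1]} = z^(-1) * z/(z - 10/11) = 1/(z - 10/11)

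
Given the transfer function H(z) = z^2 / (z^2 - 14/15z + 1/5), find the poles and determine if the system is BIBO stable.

Poles are roots of the denominator: z^2 - 14/15z + 1/5 = 0.
Quadratic formula: z = [-(-14/15) +/- sqrt((-14/15)^2 - 4*(1/5))] / 2
Discriminant = 196/225 - 4/5 = 16/225; sqrt = 4/15.
z = (14/15 +/- 4/15) / 2 => z = 3/5 or z = 1/3.
|p1| = 1/3, |p2| = 3/5.
For BIBO stability, all poles must lie inside the unit circle (|p| < 1).
System is STABLE since both |p| < 1.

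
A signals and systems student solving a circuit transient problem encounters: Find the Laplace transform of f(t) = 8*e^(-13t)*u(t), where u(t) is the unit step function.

Standard Laplace transform pair:
e^(-at)*u(t) <-> 1/(s+a)
With a = 13: L{8*e^(-13t)*u(t)} = 8/(s+13), ROC: Re(s) > -13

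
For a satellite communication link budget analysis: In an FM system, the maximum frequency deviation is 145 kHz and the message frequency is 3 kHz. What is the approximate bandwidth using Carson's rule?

Carson's rule: BW = 2*(delta_f + f_m)
= 2*(145 + 3) kHz = 296 kHz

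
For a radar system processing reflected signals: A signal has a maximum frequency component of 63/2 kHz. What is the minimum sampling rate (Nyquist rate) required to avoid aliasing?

By the Nyquist-Shannon sampling theorem,
the minimum sampling rate (Nyquist rate) must be at least 2 * f_max.
Nyquist rate = 2 * 63/2 kHz = 63 kHz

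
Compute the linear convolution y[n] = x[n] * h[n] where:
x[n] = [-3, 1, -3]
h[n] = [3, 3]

y[n] = sum_k x[k]*h[n-k]. Output length = len(x) + len(h) - 1 = 3 + 2 - 1 = 4.
y[0] = -3*3 = -9
y[1] = 1*3 + -3*3 = -6
y[2] = -3*3 + 1*3 = -6
y[3] = -3*3 = -9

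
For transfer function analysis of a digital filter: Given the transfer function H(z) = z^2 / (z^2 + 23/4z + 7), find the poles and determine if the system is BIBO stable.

Poles are roots of the denominator: z^2 + 23/4z + 7 = 0.
Quadratic formula: z = [-(23/4) +/- sqrt((23/4)^2 - 4*(7))] / 2
Discriminant = 529/16 - 28 = 81/16; sqrt = 9/4.
z = (-23/4 +/- 9/4) / 2 => z = -7/4 or z = -4.
|p1| = 7/4, |p2| = 4.
For BIBO stability, all poles must lie inside the unit circle (|p| < 1).
System is UNSTABLE since at least one |p| >= 1.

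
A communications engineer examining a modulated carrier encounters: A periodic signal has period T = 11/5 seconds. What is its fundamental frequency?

The fundamental frequency is the reciprocal of the period.
f = 1/T = 1/(11/5) = 5/11 Hz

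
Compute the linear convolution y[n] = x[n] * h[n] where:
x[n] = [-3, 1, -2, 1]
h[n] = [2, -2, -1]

y[n] = sum_k x[k]*h[n-k]. Output length = len(x) + len(h) - 1 = 4 + 3 - 1 = 6.
y[0] = -3*2 = -6
y[1] = 1*2 + -3*-2 = 8
y[2] = -2*2 + 1*-2 + -3*-1 = -3
y[3] = 1*2 + -2*-2 + 1*-1 = 5
y[4] = 1*-2 + -2*-1 = 0
y[5] = 1*-1 = -1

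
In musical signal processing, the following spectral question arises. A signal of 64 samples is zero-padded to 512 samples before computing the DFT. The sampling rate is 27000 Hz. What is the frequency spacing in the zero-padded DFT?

Original DFT: N = 64, resolution = f_s/N = 27000/64 = 3375/8 Hz
Zero-padded DFT: N = 512, resolution = f_s/N = 27000/512 = 3375/64 Hz
Zero-padding interpolates the spectrum (finer frequency grid)
but does NOT improve the true spectral resolution (ability to resolve close frequencies).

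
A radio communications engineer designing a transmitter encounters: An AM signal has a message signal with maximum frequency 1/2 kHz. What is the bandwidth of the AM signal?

In AM (double-sideband), the bandwidth is twice the message frequency.
BW = 2 * f_m = 2 * 1/2 kHz = 1 kHz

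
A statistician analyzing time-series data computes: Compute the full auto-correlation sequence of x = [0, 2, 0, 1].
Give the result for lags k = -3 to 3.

r_xx[k] = sum_m x[m]*x[m+k], indexed from 0, for k = -3 to 3:
  r_xx[-3] = x[3]*x[0] = 0
  r_xx[-2] = x[2]*x[0] + x[3]*x[1] = 2
  r_xx[-1] = x[1]*x[0] + x[2]*x[1] + x[3]*x[2] = 0
  r_xx[0] = x[0]*x[0] + x[1]*x[1] + x[2]*x[2] + x[3]*x[3] = 5
  r_xx[1] = x[0]*x[1] + x[1]*x[2] + x[2]*x[3] = 0
  r_xx[2] = x[0]*x[2] + x[1]*x[3] = 2
  r_xx[3] = x[0]*x[3] = 0
r_xx = [0, 2, 0, 5, 0, 2, 0]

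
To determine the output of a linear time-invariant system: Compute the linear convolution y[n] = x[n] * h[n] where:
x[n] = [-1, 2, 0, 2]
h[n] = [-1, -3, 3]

y[n] = sum_k x[k]*h[n-k]. Output length = len(x) + len(h) - 1 = 4 + 3 - 1 = 6.
y[0] = -1*-1 = 1
y[1] = 2*-1 + -1*-3 = 1
y[2] = 0*-1 + 2*-3 + -1*3 = -9
y[3] = 2*-1 + 0*-3 + 2*3 = 4
y[4] = 2*-3 + 0*3 = -6
y[5] = 2*3 = 6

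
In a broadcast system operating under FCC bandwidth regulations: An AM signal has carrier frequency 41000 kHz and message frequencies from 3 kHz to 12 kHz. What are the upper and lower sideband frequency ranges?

Upper sideband (USB) = fc + [fm_low, fm_high] = 41000 + [3, 12] = [41003, 41012] kHz
Lower sideband (LSB) = fc - [fm_high, fm_low] = 41000 - [12, 3] = [40988, 40997] kHz
Total occupied spectrum: 40988 kHz to 41012 kHz (plus carrier at 41000 kHz)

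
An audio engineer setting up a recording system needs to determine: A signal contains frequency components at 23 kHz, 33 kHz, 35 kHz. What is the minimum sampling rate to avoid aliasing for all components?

The highest frequency component is f_max = 35 kHz.
Nyquist rate = 2 * f_max = 2 * 35 kHz = 70 kHz.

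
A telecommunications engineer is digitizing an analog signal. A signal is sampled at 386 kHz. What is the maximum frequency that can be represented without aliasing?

The maximum frequency that can be represented without aliasing
is the Nyquist frequency: f_max = f_s / 2 = 386 kHz / 2 = 193 kHz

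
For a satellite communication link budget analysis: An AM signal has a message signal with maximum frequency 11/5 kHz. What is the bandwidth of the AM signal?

In AM (double-sideband), the bandwidth is twice the message frequency.
BW = 2 * f_m = 2 * 11/5 kHz = 22/5 kHz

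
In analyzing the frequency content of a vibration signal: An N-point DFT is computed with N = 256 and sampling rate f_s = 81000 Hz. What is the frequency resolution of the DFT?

DFT frequency resolution = f_s / N
= 81000 / 256 = 10125/32 Hz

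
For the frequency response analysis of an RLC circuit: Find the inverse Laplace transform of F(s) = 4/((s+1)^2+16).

Standard pair: w/((s+a)^2+w^2) <-> e^(-at)*sin(wt)*u(t)
With a=1, w=4: f(t) = e^(-t)*sin(4t)*u(t)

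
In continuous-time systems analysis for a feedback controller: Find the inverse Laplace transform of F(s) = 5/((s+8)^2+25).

Standard pair: w/((s+a)^2+w^2) <-> e^(-at)*sin(wt)*u(t)
With a=8, w=5: f(t) = e^(-8t)*sin(5t)*u(t)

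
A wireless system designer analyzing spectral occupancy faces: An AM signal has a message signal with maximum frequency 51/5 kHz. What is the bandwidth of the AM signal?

In AM (double-sideband), the bandwidth is twice the message frequency.
BW = 2 * f_m = 2 * 51/5 kHz = 102/5 kHz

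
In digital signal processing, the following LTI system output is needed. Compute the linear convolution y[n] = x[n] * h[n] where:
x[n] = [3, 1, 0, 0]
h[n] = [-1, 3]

y[n] = sum_k x[k]*h[n-k]. Output length = len(x) + len(h) - 1 = 4 + 2 - 1 = 5.
y[0] = 3*-1 = -3
y[1] = 1*-1 + 3*3 = 8
y[2] = 0*-1 + 1*3 = 3
y[3] = 0*-1 + 0*3 = 0
y[4] = 0*3 = 0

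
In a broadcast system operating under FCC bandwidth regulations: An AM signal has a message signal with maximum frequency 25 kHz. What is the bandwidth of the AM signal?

In AM (double-sideband), the bandwidth is twice the message frequency.
BW = 2 * f_m = 2 * 25 kHz = 50 kHz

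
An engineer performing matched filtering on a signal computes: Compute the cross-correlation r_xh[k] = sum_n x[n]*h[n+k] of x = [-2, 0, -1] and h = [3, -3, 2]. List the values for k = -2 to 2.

Both sequences indexed from 0 and zero outside their support.
Lags with overlap: k = -2 to 2.
  r_xh[-2] = x[2]*h[0] = -3
  r_xh[-1] = x[1]*h[0] + x[2]*h[1] = 3
  r_xh[0] = x[0]*h[0] + x[1]*h[1] + x[2]*h[2] = -8
  r_xh[1] = x[0]*h[1] + x[1]*h[2] = 6
  r_xh[2] = x[0]*h[2] = -4
r_xh = [-3, 3, -8, 6, -4] (for k = -2, ..., 2)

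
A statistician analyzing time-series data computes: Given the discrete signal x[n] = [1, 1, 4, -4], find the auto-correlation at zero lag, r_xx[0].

The auto-correlation at zero lag r_xx[0] equals the signal energy.
r_xx[0] = sum of x[n]^2 = 1^2 + 1^2 + 4^2 + (-4)^2
= 1 + 1 + 16 + 16 = 34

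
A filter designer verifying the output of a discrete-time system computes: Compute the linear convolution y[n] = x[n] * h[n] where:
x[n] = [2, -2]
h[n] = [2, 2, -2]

y[n] = sum_k x[k]*h[n-k]. Output length = len(x) + len(h) - 1 = 2 + 3 - 1 = 4.
y[0] = 2*2 = 4
y[1] = -2*2 + 2*2 = 0
y[2] = -2*2 + 2*-2 = -8
y[3] = -2*-2 = 4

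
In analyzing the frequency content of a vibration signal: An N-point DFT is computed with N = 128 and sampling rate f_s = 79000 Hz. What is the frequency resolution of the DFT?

DFT frequency resolution = f_s / N
= 79000 / 128 = 9875/16 Hz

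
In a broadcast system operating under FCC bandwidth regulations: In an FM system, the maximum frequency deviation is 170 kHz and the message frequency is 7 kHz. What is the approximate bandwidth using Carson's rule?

Carson's rule: BW = 2*(delta_f + f_m)
= 2*(170 + 7) kHz = 354 kHz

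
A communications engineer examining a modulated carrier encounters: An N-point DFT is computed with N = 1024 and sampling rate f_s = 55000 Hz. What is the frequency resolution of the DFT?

DFT frequency resolution = f_s / N
= 55000 / 1024 = 6875/128 Hz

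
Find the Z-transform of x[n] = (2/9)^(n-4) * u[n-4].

Time-shifting property: if X(z) = Z{x[n]}, then Z{x[n-d]} = z^(-d) * X(z)
X(z) = z/(z - 2/9) for x[n] = (2/9)^n * u[n]
Z{x[n-4]} = z^(-4) * z/(z - 2/9) = z^(-3)/(z - 2/9)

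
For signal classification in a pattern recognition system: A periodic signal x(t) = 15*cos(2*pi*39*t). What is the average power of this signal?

Average power of A*cos(wt) is A^2/2.
P = 15^2 / 2 = 225/2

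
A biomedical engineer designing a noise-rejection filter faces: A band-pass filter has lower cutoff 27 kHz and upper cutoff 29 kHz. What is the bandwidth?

Bandwidth = f_high - f_low
= 29 kHz - 27 kHz = 2 kHz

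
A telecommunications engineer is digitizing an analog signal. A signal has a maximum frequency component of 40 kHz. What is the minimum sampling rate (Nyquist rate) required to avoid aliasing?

By the Nyquist-Shannon sampling theorem,
the minimum sampling rate (Nyquist rate) must be at least 2 * f_max.
Nyquist rate = 2 * 40 kHz = 80 kHz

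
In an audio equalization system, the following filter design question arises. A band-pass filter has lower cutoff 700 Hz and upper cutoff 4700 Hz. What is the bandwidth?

Bandwidth = f_high - f_low
= 4700 Hz - 700 Hz = 4000 Hz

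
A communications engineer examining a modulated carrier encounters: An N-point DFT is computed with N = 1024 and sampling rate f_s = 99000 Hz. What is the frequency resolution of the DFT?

DFT frequency resolution = f_s / N
= 99000 / 1024 = 12375/128 Hz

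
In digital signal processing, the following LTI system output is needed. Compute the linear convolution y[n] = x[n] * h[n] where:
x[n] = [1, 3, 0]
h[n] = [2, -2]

y[n] = sum_k x[k]*h[n-k]. Output length = len(x) + len(h) - 1 = 3 + 2 - 1 = 4.
y[0] = 1*2 = 2
y[1] = 3*2 + 1*-2 = 4
y[2] = 0*2 + 3*-2 = -6
y[3] = 0*-2 = 0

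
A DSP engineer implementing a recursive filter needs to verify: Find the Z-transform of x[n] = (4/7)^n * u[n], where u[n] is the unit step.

The Z-transform of a^n * u[n] is z/(z-a) for |z| > |a|.
Here a = 4/7, so X(z) = z/(z - (4/7)) = 7z/(7z - 4)
ROC: |z| > 4/7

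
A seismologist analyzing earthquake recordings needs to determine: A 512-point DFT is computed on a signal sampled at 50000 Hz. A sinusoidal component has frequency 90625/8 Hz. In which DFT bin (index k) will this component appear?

DFT frequency resolution = f_s/N = 50000/512 = 3125/32 Hz
Bin index k = f_signal / resolution = 90625/8 / 3125/32 = 116
The signal frequency 90625/8 Hz falls in DFT bin k = 116.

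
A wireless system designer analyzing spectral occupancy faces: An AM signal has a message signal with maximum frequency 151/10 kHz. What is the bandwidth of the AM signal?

In AM (double-sideband), the bandwidth is twice the message frequency.
BW = 2 * f_m = 2 * 151/10 kHz = 151/5 kHz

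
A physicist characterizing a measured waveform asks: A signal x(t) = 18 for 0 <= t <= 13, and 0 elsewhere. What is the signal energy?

Energy = integral of |x(t)|^2 dt over the signal duration
= 18^2 * 13 = 324 * 13 = 4212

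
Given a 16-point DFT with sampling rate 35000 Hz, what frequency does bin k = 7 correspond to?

The frequency of DFT bin k is: f_k = k * f_s / N
f_7 = 7 * 35000 / 16 = 30625/2 Hz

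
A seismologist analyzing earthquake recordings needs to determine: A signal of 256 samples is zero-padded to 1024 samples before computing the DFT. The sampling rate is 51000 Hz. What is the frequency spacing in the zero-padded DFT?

Original DFT: N = 256, resolution = f_s/N = 51000/256 = 6375/32 Hz
Zero-padded DFT: N = 1024, resolution = f_s/N = 51000/1024 = 6375/128 Hz
Zero-padding interpolates the spectrum (finer frequency grid)
but does NOT improve the true spectral resolution (ability to resolve close frequencies).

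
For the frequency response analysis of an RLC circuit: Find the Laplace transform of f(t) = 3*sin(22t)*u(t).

Standard pair: sin(wt)*u(t) <-> w/(s^2+w^2)
With w = 22: L{3*sin(22t)*u(t)} = 66/(s^2+484)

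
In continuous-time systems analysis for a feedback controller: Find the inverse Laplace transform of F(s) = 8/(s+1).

Standard pair: k/(s+a) <-> k*e^(-at)*u(t)
With k=8, a=1: f(t) = 8*e^(-t)*u(t)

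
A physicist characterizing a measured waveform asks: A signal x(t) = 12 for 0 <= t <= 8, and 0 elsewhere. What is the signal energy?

Energy = integral of |x(t)|^2 dt over the signal duration
= 12^2 * 8 = 144 * 8 = 1152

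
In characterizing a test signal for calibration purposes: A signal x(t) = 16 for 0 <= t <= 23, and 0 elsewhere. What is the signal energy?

Energy = integral of |x(t)|^2 dt over the signal duration
= 16^2 * 23 = 256 * 23 = 5888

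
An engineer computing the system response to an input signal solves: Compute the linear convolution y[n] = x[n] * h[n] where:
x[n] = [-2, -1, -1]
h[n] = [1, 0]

y[n] = sum_k x[k]*h[n-k]. Output length = len(x) + len(h) - 1 = 3 + 2 - 1 = 4.
y[0] = -2*1 = -2
y[1] = -1*1 + -2*0 = -1
y[2] = -1*1 + -1*0 = -1
y[3] = -1*0 = 0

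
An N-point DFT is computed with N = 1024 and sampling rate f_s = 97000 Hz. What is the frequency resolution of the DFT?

DFT frequency resolution = f_s / N
= 97000 / 1024 = 12125/128 Hz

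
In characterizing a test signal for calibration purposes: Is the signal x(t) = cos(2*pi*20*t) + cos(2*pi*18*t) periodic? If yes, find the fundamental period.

f1 = 20 Hz, f2 = 18 Hz
Period T1 = 1/20, T2 = 1/18
Ratio T1/T2 = 18/20, which is rational.
The signal is periodic with fundamental period T = 1/GCD(20,18) = 1/2 s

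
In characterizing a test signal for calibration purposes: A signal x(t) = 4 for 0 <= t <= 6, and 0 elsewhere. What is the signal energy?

Energy = integral of |x(t)|^2 dt over the signal duration
= 4^2 * 6 = 16 * 6 = 96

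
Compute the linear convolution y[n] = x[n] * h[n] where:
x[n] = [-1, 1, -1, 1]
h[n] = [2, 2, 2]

y[n] = sum_k x[k]*h[n-k]. Output length = len(x) + len(h) - 1 = 4 + 3 - 1 = 6.
y[0] = -1*2 = -2
y[1] = 1*2 + -1*2 = 0
y[2] = -1*2 + 1*2 + -1*2 = -2
y[3] = 1*2 + -1*2 + 1*2 = 2
y[4] = 1*2 + -1*2 = 0
y[5] = 1*2 = 2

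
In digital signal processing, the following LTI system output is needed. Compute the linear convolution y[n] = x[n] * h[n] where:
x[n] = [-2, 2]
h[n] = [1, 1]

y[n] = sum_k x[k]*h[n-k]. Output length = len(x) + len(h) - 1 = 2 + 2 - 1 = 3.
y[0] = -2*1 = -2
y[1] = 2*1 + -2*1 = 0
y[2] = 2*1 = 2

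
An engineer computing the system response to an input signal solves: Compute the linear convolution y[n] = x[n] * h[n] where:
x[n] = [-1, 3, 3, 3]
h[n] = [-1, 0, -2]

y[n] = sum_k x[k]*h[n-k]. Output length = len(x) + len(h) - 1 = 4 + 3 - 1 = 6.
y[0] = -1*-1 = 1
y[1] = 3*-1 + -1*0 = -3
y[2] = 3*-1 + 3*0 + -1*-2 = -1
y[3] = 3*-1 + 3*0 + 3*-2 = -9
y[4] = 3*0 + 3*-2 = -6
y[5] = 3*-2 = -6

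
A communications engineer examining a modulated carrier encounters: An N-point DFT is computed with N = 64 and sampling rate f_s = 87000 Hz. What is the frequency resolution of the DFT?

DFT frequency resolution = f_s / N
= 87000 / 64 = 10875/8 Hz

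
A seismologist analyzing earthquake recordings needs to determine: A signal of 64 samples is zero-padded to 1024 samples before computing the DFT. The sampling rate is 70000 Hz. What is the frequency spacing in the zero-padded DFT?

Original DFT: N = 64, resolution = f_s/N = 70000/64 = 4375/4 Hz
Zero-padded DFT: N = 1024, resolution = f_s/N = 70000/1024 = 4375/64 Hz
Zero-padding interpolates the spectrum (finer frequency grid)
but does NOT improve the true spectral resolution (ability to resolve close frequencies).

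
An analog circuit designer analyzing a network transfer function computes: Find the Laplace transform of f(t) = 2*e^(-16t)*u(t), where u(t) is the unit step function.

Standard Laplace transform pair:
e^(-at)*u(t) <-> 1/(s+a)
With a = 16: L{2*e^(-16t)*u(t)} = 2/(s+16), ROC: Re(s) > -16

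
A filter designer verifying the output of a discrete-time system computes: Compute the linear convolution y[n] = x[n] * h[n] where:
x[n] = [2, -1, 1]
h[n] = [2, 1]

y[n] = sum_k x[k]*h[n-k]. Output length = len(x) + len(h) - 1 = 3 + 2 - 1 = 4.
y[0] = 2*2 = 4
y[1] = -1*2 + 2*1 = 0
y[2] = 1*2 + -1*1 = 1
y[3] = 1*1 = 1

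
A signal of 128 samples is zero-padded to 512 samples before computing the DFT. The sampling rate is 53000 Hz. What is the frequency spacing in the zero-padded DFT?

Original DFT: N = 128, resolution = f_s/N = 53000/128 = 6625/16 Hz
Zero-padded DFT: N = 512, resolution = f_s/N = 53000/512 = 6625/64 Hz
Zero-padding interpolates the spectrum (finer frequency grid)
but does NOT improve the true spectral resolution (ability to resolve close frequencies).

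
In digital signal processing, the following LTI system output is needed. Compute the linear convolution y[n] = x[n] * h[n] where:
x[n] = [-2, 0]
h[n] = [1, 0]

y[n] = sum_k x[k]*h[n-k]. Output length = len(x) + len(h) - 1 = 2 + 2 - 1 = 3.
y[0] = -2*1 = -2
y[1] = 0*1 + -2*0 = 0
y[2] = 0*0 = 0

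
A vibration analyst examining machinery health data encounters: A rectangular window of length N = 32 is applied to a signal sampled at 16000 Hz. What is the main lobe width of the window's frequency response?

For a rectangular window of length N,
the main lobe width in frequency is 2*f_s/N.
= 2*16000/32 = 1000 Hz
This determines the minimum frequency separation for resolving two sinusoids.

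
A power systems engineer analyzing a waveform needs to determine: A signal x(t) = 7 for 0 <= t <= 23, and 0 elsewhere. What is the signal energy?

Energy = integral of |x(t)|^2 dt over the signal duration
= 7^2 * 23 = 49 * 23 = 1127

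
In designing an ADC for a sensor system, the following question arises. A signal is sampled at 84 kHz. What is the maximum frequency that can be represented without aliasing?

The maximum frequency that can be represented without aliasing
is the Nyquist frequency: f_max = f_s / 2 = 84 kHz / 2 = 42 kHz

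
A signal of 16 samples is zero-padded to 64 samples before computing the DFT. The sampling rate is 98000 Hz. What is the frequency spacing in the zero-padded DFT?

Original DFT: N = 16, resolution = f_s/N = 98000/16 = 6125 Hz
Zero-padded DFT: N = 64, resolution = f_s/N = 98000/64 = 6125/4 Hz
Zero-padding interpolates the spectrum (finer frequency grid)
but does NOT improve the true spectral resolution (ability to resolve close frequencies).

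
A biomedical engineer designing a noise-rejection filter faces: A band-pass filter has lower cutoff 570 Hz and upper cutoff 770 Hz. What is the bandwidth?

Bandwidth = f_high - f_low
= 770 Hz - 570 Hz = 200 Hz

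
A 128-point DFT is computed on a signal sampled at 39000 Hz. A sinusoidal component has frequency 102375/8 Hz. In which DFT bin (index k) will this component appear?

DFT frequency resolution = f_s/N = 39000/128 = 4875/16 Hz
Bin index k = f_signal / resolution = 102375/8 / 4875/16 = 42
The signal frequency 102375/8 Hz falls in DFT bin k = 42.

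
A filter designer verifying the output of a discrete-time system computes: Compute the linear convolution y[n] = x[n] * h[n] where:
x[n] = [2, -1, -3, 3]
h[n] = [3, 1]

y[n] = sum_k x[k]*h[n-k]. Output length = len(x) + len(h) - 1 = 4 + 2 - 1 = 5.
y[0] = 2*3 = 6
y[1] = -1*3 + 2*1 = -1
y[2] = -3*3 + -1*1 = -10
y[3] = 3*3 + -3*1 = 6
y[4] = 3*1 = 3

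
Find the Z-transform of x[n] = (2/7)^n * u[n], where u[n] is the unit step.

The Z-transform of a^n * u[n] is z/(z-a) for |z| > |a|.
Here a = 2/7, so X(z) = z/(z - (2/7)) = 7z/(7z - 2)
ROC: |z| > 2/7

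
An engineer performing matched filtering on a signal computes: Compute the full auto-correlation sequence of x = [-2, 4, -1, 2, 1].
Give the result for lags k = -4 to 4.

r_xx[k] = sum_m x[m]*x[m+k], indexed from 0, for k = -4 to 4:
  r_xx[-4] = x[4]*x[0] = -2
  r_xx[-3] = x[3]*x[0] + x[4]*x[1] = 0
  r_xx[-2] = x[2]*x[0] + x[3]*x[1] + x[4]*x[2] = 9
  r_xx[-1] = x[1]*x[0] + x[2]*x[1] + x[3]*x[2] + x[4]*x[3] = -12
  r_xx[0] = x[0]*x[0] + x[1]*x[1] + x[2]*x[2] + x[3]*x[3] + x[4]*x[4] = 26
  r_xx[1] = x[0]*x[1] + x[1]*x[2] + x[2]*x[3] + x[3]*x[4] = -12
  r_xx[2] = x[0]*x[2] + x[1]*x[3] + x[2]*x[4] = 9
  r_xx[3] = x[0]*x[3] + x[1]*x[4] = 0
  r_xx[4] = x[0]*x[4] = -2
r_xx = [-2, 0, 9, -12, 26, -12, 9, 0, -2]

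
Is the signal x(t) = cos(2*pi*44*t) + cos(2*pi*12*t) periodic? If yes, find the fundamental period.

f1 = 44 Hz, f2 = 12 Hz
Period T1 = 1/44, T2 = 1/12
Ratio T1/T2 = 12/44, which is rational.
The signal is periodic with fundamental period T = 1/GCD(44,12) = 1/4 s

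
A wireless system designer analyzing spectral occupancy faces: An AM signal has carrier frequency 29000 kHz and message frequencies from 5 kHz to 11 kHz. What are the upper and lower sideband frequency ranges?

Upper sideband (USB) = fc + [fm_low, fm_high] = 29000 + [5, 11] = [29005, 29011] kHz
Lower sideband (LSB) = fc - [fm_high, fm_low] = 29000 - [11, 5] = [28989, 28995] kHz
Total occupied spectrum: 28989 kHz to 29011 kHz (plus carrier at 29000 kHz)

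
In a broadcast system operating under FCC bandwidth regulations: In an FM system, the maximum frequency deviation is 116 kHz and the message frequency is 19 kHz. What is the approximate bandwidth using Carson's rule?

Carson's rule: BW = 2*(delta_f + f_m)
= 2*(116 + 19) kHz = 270 kHz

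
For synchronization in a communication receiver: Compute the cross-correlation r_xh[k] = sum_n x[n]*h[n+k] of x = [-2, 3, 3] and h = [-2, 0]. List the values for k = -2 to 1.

Both sequences indexed from 0 and zero outside their support.
Lags with overlap: k = -2 to 1.
  r_xh[-2] = x[2]*h[0] = -6
  r_xh[-1] = x[1]*h[0] + x[2]*h[1] = -6
  r_xh[0] = x[0]*h[0] + x[1]*h[1] = 4
  r_xh[1] = x[0]*h[1] = 0
r_xh = [-6, -6, 4, 0] (for k = -2, ..., 1)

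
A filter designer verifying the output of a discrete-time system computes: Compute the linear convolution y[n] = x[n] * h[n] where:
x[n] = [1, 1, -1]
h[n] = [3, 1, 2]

y[n] = sum_k x[k]*h[n-k]. Output length = len(x) + len(h) - 1 = 3 + 3 - 1 = 5.
y[0] = 1*3 = 3
y[1] = 1*3 + 1*1 = 4
y[2] = -1*3 + 1*1 + 1*2 = 0
y[3] = -1*1 + 1*2 = 1
y[4] = -1*2 = -2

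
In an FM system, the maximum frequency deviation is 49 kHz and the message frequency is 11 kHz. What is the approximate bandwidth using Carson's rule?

Carson's rule: BW = 2*(delta_f + f_m)
= 2*(49 + 11) kHz = 120 kHz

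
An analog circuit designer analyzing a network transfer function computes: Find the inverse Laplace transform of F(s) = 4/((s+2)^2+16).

Standard pair: w/((s+a)^2+w^2) <-> e^(-at)*sin(wt)*u(t)
With a=2, w=4: f(t) = e^(-2t)*sin(4t)*u(t)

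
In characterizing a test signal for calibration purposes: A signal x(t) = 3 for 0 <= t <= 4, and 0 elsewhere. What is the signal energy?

Energy = integral of |x(t)|^2 dt over the signal duration
= 3^2 * 4 = 9 * 4 = 36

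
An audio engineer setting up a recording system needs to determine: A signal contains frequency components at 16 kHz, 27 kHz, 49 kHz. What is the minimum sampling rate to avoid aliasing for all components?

The highest frequency component is f_max = 49 kHz.
Nyquist rate = 2 * f_max = 2 * 49 kHz = 98 kHz.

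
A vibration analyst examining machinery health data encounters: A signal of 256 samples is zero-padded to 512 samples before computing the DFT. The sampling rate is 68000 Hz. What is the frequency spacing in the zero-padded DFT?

Original DFT: N = 256, resolution = f_s/N = 68000/256 = 2125/8 Hz
Zero-padded DFT: N = 512, resolution = f_s/N = 68000/512 = 2125/16 Hz
Zero-padding interpolates the spectrum (finer frequency grid)
but does NOT improve the true spectral resolution (ability to resolve close frequencies).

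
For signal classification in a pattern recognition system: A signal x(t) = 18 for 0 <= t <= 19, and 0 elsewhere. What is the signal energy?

Energy = integral of |x(t)|^2 dt over the signal duration
= 18^2 * 19 = 324 * 19 = 6156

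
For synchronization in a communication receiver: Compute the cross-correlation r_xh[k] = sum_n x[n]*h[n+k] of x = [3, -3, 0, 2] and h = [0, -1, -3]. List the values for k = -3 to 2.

Both sequences indexed from 0 and zero outside their support.
Lags with overlap: k = -3 to 2.
  r_xh[-3] = x[3]*h[0] = 0
  r_xh[-2] = x[2]*h[0] + x[3]*h[1] = -2
  r_xh[-1] = x[1]*h[0] + x[2]*h[1] + x[3]*h[2] = -6
  r_xh[0] = x[0]*h[0] + x[1]*h[1] + x[2]*h[2] = 3
  r_xh[1] = x[0]*h[1] + x[1]*h[2] = 6
  r_xh[2] = x[0]*h[2] = -9
r_xh = [0, -2, -6, 3, 6, -9] (for k = -3, ..., 2)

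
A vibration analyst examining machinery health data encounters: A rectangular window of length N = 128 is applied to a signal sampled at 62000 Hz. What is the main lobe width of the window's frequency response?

For a rectangular window of length N,
the main lobe width in frequency is 2*f_s/N.
= 2*62000/128 = 3875/4 Hz
This determines the minimum frequency separation for resolving two sinusoids.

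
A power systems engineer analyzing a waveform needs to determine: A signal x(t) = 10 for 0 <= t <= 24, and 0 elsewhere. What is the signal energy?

Energy = integral of |x(t)|^2 dt over the signal duration
= 10^2 * 24 = 100 * 24 = 2400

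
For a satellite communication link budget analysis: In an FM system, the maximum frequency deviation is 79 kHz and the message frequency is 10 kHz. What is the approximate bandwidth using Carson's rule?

Carson's rule: BW = 2*(delta_f + f_m)
= 2*(79 + 10) kHz = 178 kHz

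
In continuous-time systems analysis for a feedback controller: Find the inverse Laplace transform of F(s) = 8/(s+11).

Standard pair: k/(s+a) <-> k*e^(-at)*u(t)
With k=8, a=11: f(t) = 8*e^(-11t)*u(t)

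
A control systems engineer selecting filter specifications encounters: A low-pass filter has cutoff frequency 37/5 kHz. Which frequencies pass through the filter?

A low-pass filter passes all frequencies below the cutoff frequency 37/5 kHz and attenuates higher frequencies.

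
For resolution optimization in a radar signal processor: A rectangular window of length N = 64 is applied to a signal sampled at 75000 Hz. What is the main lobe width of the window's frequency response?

For a rectangular window of length N,
the main lobe width in frequency is 2*f_s/N.
= 2*75000/64 = 9375/4 Hz
This determines the minimum frequency separation for resolving two sinusoids.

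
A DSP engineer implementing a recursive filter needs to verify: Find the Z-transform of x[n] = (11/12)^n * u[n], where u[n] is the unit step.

The Z-transform of a^n * u[n] is z/(z-a) for |z| > |a|.
Here a = 11/12, so X(z) = z/(z - (11/12)) = 12z/(12z - 11)
ROC: |z| > 11/12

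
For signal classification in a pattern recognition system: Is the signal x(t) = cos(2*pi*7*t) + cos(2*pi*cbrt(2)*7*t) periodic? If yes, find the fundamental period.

f1 = 7 Hz, f2 = 7*cbrt(2) Hz
Ratio f2/f1 = cbrt(2), which is irrational.
Since the frequency ratio is irrational, no common period exists.
The signal is not periodic.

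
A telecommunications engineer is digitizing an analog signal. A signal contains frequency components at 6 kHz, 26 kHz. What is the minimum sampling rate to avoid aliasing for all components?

The highest frequency component is f_max = 26 kHz.
Nyquist rate = 2 * f_max = 2 * 26 kHz = 52 kHz.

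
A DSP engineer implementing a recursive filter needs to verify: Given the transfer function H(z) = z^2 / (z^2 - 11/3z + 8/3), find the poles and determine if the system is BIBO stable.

Poles are roots of the denominator: z^2 - 11/3z + 8/3 = 0.
Quadratic formula: z = [-(-11/3) +/- sqrt((-11/3)^2 - 4*(8/3))] / 2
Discriminant = 121/9 - 32/3 = 25/9; sqrt = 5/3.
z = (11/3 +/- 5/3) / 2 => z = 8/3 or z = 1.
|p1| = 8/3, |p2| = 1.
For BIBO stability, all poles must lie inside the unit circle (|p| < 1).
System is UNSTABLE since at least one |p| >= 1.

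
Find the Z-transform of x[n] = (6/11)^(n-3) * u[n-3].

Time-shifting property: if X(z) = Z{x[n]}, then Z{x[n-d]} = z^(-d) * X(z)
X(z) = z/(z - 6/11) for x[n] = (6/11)^n * u[n]
Z{x[n-3]} = z^(-3) * z/(z - 6/11) = z^(-2)/(z - 6/11)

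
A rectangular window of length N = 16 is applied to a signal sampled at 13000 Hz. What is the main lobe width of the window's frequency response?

For a rectangular window of length N,
the main lobe width in frequency is 2*f_s/N.
= 2*13000/16 = 1625 Hz
This determines the minimum frequency separation for resolving two sinusoids.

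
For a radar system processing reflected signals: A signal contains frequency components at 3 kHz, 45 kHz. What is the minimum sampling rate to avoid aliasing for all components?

The highest frequency component is f_max = 45 kHz.
Nyquist rate = 2 * f_max = 2 * 45 kHz = 90 kHz.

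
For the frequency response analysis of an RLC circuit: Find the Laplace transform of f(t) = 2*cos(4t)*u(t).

Standard pair: cos(wt)*u(t) <-> s/(s^2+w^2)
With w = 4: L{2*cos(4t)*u(t)} = 2s/(s^2+16)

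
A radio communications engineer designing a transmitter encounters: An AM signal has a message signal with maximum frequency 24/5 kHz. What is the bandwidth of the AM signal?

In AM (double-sideband), the bandwidth is twice the message frequency.
BW = 2 * f_m = 2 * 24/5 kHz = 48/5 kHz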